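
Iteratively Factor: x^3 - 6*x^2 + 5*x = (x - 1)*(x^2 - 5*x) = (x - 5)*(x - 1)*(x)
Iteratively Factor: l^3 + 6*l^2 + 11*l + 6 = (l + 3)*(l^2 + 3*l + 2) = (l + 1)*(l + 3)*(l + 2)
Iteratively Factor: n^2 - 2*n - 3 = (n + 1)*(n - 3)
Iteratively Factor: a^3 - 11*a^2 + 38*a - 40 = (a - 2)*(a^2 - 9*a + 20) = (a - 5)*(a - 2)*(a - 4)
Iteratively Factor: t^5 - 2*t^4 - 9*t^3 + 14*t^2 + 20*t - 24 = (t - 2)*(t^4 - 9*t^2 - 4*t + 12) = (t - 3)*(t - 2)*(t^3 + 3*t^2 - 4) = (t - 3)*(t - 2)*(t + 2)*(t^2 + t - 2) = (t - 3)*(t - 2)*(t + 2)^2*(t - 1)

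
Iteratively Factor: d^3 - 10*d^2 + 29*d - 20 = (d - 5)*(d^2 - 5*d + 4) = (d - 5)*(d - 4)*(d - 1)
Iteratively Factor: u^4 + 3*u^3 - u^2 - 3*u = (u + 3)*(u^3 - u) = u*(u + 3)*(u^2 - 1) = u*(u + 1)*(u + 3)*(u - 1)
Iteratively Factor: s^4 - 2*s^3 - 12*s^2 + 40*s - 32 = (s + 4)*(s^3 - 6*s^2 + 12*s - 8) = (s - 2)*(s + 4)*(s^2 - 4*s + 4) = (s - 2)^2*(s + 4)*(s - 2)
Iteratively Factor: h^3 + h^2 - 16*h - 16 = (h + 4)*(h^2 - 3*h - 4) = (h - 4)*(h + 4)*(h + 1)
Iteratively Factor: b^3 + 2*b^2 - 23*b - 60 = (b + 3)*(b^2 - b - 20) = (b - 5)*(b + 3)*(b + 4)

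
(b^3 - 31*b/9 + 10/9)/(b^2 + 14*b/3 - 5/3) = (3*b^2 + b - 10)/(3*(b + 5))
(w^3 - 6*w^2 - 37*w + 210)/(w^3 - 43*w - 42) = (w - 5)/(w + 1)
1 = 1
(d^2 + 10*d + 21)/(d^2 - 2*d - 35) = (d^2 + 10*d + 21)/(d^2 - 2*d - 35)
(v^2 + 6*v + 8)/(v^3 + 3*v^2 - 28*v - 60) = (v + 4)/(v^2 + v - 30)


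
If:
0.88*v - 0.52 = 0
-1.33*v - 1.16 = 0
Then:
No Solution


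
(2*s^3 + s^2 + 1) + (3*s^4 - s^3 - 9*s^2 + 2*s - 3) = 3*s^4 + s^3 - 8*s^2 + 2*s - 2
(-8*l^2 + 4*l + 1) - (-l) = -8*l^2 + 5*l + 1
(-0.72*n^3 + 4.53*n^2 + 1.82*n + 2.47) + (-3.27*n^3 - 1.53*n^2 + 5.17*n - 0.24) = -3.99*n^3 + 3.0*n^2 + 6.99*n + 2.23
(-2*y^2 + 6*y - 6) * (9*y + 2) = -18*y^3 + 50*y^2 - 42*y - 12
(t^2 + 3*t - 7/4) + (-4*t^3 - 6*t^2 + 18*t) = -4*t^3 - 5*t^2 + 21*t - 7/4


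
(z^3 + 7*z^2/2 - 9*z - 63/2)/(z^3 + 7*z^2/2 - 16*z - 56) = (z^2 - 9)/(z^2 - 16)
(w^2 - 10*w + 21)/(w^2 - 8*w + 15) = (w - 7)/(w - 5)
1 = 1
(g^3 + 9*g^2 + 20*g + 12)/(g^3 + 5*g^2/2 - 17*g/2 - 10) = 2*(g^2 + 8*g + 12)/(2*g^2 + 3*g - 20)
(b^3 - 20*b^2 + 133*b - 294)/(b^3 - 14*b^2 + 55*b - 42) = (b - 7)/(b - 1)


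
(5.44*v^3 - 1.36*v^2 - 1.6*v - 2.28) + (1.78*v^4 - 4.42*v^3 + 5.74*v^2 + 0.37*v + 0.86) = 1.78*v^4 + 1.02*v^3 + 4.38*v^2 - 1.23*v - 1.42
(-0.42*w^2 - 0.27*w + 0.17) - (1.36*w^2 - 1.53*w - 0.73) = -1.78*w^2 + 1.26*w + 0.9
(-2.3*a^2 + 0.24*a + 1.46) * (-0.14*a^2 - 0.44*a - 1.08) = 0.322*a^4 + 0.9784*a^3 + 2.174*a^2 - 0.9016*a - 1.5768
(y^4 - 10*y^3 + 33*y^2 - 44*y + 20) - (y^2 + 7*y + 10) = y^4 - 10*y^3 + 32*y^2 - 51*y + 10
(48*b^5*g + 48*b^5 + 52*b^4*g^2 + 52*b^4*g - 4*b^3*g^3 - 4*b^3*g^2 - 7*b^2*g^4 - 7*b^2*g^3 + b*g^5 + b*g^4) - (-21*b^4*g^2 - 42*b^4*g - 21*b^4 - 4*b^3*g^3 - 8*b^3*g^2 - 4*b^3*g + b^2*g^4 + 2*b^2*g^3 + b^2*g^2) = 48*b^5*g + 48*b^5 + 73*b^4*g^2 + 94*b^4*g + 21*b^4 + 4*b^3*g^2 + 4*b^3*g - 8*b^2*g^4 - 9*b^2*g^3 - b^2*g^2 + b*g^5 + b*g^4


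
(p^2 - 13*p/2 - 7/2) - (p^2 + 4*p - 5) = 3/2 - 21*p/2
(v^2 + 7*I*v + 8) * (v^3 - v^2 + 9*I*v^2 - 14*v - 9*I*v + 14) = v^5 - v^4 + 16*I*v^4 - 69*v^3 - 16*I*v^3 + 69*v^2 - 26*I*v^2 - 112*v + 26*I*v + 112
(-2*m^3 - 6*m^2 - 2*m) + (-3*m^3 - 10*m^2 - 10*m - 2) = -5*m^3 - 16*m^2 - 12*m - 2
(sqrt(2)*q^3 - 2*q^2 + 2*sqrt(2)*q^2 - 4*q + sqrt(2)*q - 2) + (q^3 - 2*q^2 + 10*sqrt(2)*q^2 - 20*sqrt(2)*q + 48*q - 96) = q^3 + sqrt(2)*q^3 - 4*q^2 + 12*sqrt(2)*q^2 - 19*sqrt(2)*q + 44*q - 98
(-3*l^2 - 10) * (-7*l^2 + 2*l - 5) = 21*l^4 - 6*l^3 + 85*l^2 - 20*l + 50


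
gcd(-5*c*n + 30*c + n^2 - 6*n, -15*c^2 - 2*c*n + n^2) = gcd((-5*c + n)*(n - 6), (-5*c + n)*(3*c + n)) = 5*c - n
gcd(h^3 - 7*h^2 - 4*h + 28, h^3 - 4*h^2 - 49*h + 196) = h - 7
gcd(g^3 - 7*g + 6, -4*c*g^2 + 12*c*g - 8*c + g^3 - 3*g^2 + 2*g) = g^2 - 3*g + 2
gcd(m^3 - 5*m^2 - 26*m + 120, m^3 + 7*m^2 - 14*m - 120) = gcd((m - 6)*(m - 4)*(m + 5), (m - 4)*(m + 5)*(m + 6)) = m^2 + m - 20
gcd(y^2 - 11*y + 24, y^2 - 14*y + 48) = y - 8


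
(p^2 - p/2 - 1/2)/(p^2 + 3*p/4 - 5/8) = 4*(2*p^2 - p - 1)/(8*p^2 + 6*p - 5)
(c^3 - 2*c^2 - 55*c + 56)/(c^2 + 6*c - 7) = c - 8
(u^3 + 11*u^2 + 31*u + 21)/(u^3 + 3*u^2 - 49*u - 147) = (u + 1)/(u - 7)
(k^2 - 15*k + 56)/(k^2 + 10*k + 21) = (k^2 - 15*k + 56)/(k^2 + 10*k + 21)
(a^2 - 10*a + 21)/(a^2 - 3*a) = (a - 7)/a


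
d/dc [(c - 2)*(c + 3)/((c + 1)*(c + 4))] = 2*(2*c^2 + 10*c + 17)/(c^4 + 10*c^3 + 33*c^2 + 40*c + 16)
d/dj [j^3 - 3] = 3*j^2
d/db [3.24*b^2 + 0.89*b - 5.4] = 6.48*b + 0.89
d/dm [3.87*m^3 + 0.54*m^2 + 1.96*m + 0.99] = 11.61*m^2 + 1.08*m + 1.96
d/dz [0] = 0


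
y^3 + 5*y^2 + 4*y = y*(y + 1)*(y + 4)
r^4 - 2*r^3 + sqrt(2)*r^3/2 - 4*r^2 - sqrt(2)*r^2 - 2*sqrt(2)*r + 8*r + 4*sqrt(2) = (r - 2)^2*(r + 2)*(r + sqrt(2)/2)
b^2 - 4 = (b - 2)*(b + 2)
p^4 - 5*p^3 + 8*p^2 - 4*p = p*(p - 2)^2*(p - 1)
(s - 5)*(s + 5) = s^2 - 25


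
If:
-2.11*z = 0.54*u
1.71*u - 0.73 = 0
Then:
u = 0.43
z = -0.11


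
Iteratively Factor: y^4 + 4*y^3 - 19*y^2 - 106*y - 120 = (y - 5)*(y^3 + 9*y^2 + 26*y + 24) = (y - 5)*(y + 4)*(y^2 + 5*y + 6) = (y - 5)*(y + 3)*(y + 4)*(y + 2)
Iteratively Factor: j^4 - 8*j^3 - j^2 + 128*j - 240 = (j - 5)*(j^3 - 3*j^2 - 16*j + 48) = (j - 5)*(j - 4)*(j^2 + j - 12) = (j - 5)*(j - 4)*(j - 3)*(j + 4)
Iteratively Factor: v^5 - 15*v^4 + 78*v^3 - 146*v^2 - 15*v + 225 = (v - 5)*(v^4 - 10*v^3 + 28*v^2 - 6*v - 45) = (v - 5)*(v - 3)*(v^3 - 7*v^2 + 7*v + 15) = (v - 5)*(v - 3)^2*(v^2 - 4*v - 5) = (v - 5)^2*(v - 3)^2*(v + 1)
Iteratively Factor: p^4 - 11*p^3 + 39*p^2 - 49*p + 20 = (p - 5)*(p^3 - 6*p^2 + 9*p - 4) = (p - 5)*(p - 1)*(p^2 - 5*p + 4) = (p - 5)*(p - 1)^2*(p - 4)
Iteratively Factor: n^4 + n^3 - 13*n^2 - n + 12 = (n + 4)*(n^3 - 3*n^2 - n + 3) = (n - 1)*(n + 4)*(n^2 - 2*n - 3) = (n - 3)*(n - 1)*(n + 4)*(n + 1)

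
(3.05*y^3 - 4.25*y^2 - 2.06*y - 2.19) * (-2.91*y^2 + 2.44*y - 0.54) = -8.8755*y^5 + 19.8095*y^4 - 6.0224*y^3 + 3.6415*y^2 - 4.2312*y + 1.1826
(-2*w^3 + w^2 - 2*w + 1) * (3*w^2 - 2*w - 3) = -6*w^5 + 7*w^4 - 2*w^3 + 4*w^2 + 4*w - 3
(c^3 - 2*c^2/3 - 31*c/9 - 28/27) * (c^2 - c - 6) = c^5 - 5*c^4/3 - 79*c^3/9 + 173*c^2/27 + 586*c/27 + 56/9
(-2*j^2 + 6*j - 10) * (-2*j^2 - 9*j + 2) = 4*j^4 + 6*j^3 - 38*j^2 + 102*j - 20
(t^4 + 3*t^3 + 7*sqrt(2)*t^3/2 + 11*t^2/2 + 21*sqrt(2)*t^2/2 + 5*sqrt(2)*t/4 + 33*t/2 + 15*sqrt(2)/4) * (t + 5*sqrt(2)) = t^5 + 3*t^4 + 17*sqrt(2)*t^4/2 + 51*sqrt(2)*t^3/2 + 81*t^3/2 + 115*sqrt(2)*t^2/4 + 243*t^2/2 + 25*t/2 + 345*sqrt(2)*t/4 + 75/2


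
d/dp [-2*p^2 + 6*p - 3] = 6 - 4*p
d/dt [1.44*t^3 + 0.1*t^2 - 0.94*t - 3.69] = 4.32*t^2 + 0.2*t - 0.94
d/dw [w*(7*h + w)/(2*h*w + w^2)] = -5*h/(4*h^2 + 4*h*w + w^2)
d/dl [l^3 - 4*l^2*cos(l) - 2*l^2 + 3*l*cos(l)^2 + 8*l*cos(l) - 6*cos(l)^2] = 4*l^2*sin(l) + 3*l^2 - 3*l*sin(2*l) - 8*sqrt(2)*l*sin(l + pi/4) - 4*l + 6*sin(2*l) + 8*cos(l) + 3*cos(2*l)/2 + 3/2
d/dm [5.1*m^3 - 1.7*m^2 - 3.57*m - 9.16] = 15.3*m^2 - 3.4*m - 3.57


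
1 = 1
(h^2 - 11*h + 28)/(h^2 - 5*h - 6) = (-h^2 + 11*h - 28)/(-h^2 + 5*h + 6)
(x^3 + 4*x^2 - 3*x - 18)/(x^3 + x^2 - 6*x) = (x + 3)/x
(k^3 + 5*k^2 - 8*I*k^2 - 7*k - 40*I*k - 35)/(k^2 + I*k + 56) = (k^2 + k*(5 - I) - 5*I)/(k + 8*I)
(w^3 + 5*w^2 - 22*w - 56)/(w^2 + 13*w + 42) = (w^2 - 2*w - 8)/(w + 6)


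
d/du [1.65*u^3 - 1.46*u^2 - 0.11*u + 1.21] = 4.95*u^2 - 2.92*u - 0.11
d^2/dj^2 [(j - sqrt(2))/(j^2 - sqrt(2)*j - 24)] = 2*((-3*j + 2*sqrt(2))*(-j^2 + sqrt(2)*j + 24) - (j - sqrt(2))*(2*j - sqrt(2))^2)/(-j^2 + sqrt(2)*j + 24)^3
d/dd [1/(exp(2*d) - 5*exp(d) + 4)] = (5 - 2*exp(d))*exp(d)/(exp(2*d) - 5*exp(d) + 4)^2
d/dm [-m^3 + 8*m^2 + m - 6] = -3*m^2 + 16*m + 1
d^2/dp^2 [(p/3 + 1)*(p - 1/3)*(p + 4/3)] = 2*p + 8/3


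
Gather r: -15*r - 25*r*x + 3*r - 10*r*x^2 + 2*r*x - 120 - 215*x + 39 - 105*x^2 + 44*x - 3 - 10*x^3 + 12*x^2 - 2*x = r*(-10*x^2 - 23*x - 12) - 10*x^3 - 93*x^2 - 173*x - 84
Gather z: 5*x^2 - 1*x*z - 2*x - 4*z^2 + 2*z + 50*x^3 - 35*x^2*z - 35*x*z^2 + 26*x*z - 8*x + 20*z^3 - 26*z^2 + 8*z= 50*x^3 + 5*x^2 - 10*x + 20*z^3 + z^2*(-35*x - 30) + z*(-35*x^2 + 25*x + 10)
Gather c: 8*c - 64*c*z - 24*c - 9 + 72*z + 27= c*(-64*z - 16) + 72*z + 18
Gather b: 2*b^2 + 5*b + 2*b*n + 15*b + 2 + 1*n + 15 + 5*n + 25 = 2*b^2 + b*(2*n + 20) + 6*n + 42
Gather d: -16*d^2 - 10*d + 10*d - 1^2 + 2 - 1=-16*d^2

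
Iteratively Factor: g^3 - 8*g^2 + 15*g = (g - 5)*(g^2 - 3*g) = (g - 5)*(g - 3)*(g)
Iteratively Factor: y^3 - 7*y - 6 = (y + 2)*(y^2 - 2*y - 3) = (y - 3)*(y + 2)*(y + 1)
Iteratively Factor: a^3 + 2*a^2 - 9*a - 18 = (a + 3)*(a^2 - a - 6) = (a + 2)*(a + 3)*(a - 3)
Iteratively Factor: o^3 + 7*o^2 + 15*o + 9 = (o + 3)*(o^2 + 4*o + 3) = (o + 1)*(o + 3)*(o + 3)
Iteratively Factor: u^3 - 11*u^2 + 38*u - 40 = (u - 2)*(u^2 - 9*u + 20) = (u - 5)*(u - 2)*(u - 4)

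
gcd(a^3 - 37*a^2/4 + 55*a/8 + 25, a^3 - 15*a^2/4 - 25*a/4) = a + 5/4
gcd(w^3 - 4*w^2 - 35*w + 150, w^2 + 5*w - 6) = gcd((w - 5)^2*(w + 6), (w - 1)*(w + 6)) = w + 6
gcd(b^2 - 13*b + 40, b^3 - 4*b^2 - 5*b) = b - 5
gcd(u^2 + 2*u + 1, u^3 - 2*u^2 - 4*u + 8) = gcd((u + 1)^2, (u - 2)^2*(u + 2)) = 1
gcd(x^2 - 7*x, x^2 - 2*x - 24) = 1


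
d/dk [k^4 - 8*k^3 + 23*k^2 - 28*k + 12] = 4*k^3 - 24*k^2 + 46*k - 28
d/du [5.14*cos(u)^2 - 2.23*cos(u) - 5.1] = (2.23 - 10.28*cos(u))*sin(u)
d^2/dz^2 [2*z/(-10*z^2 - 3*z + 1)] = 4*(-z*(20*z + 3)^2 + 3*(10*z + 1)*(10*z^2 + 3*z - 1))/(10*z^2 + 3*z - 1)^3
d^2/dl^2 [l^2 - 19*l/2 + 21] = 2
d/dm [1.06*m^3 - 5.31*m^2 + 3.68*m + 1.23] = 3.18*m^2 - 10.62*m + 3.68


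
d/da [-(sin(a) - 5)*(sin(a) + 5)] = -sin(2*a)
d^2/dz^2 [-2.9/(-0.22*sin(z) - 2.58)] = (-0.14036*sin(z)^2 + 1.64604*sin(z) + 0.28072)/(0.22*sin(z) + 2.58)^3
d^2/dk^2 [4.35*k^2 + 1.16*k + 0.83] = 8.70000000000000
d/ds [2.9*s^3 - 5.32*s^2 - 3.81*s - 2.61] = 8.7*s^2 - 10.64*s - 3.81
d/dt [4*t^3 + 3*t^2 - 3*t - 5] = 12*t^2 + 6*t - 3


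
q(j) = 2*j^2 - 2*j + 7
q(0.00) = 7.00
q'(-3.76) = -17.04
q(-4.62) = 58.93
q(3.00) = 19.00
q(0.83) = 6.72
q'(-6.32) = -27.28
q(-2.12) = 20.23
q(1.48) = 8.42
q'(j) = 4*j - 2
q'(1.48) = 3.92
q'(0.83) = 1.32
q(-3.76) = 42.80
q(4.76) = 42.80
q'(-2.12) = -10.48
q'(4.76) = 17.04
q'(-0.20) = -2.80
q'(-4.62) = -20.48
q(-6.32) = 99.52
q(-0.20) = 7.48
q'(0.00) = -2.00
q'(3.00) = 10.00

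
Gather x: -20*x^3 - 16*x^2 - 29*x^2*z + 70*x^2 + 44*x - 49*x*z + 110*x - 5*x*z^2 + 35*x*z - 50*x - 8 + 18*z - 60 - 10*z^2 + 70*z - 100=-20*x^3 + x^2*(54 - 29*z) + x*(-5*z^2 - 14*z + 104) - 10*z^2 + 88*z - 168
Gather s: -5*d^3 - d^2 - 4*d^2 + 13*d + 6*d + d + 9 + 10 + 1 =-5*d^3 - 5*d^2 + 20*d + 20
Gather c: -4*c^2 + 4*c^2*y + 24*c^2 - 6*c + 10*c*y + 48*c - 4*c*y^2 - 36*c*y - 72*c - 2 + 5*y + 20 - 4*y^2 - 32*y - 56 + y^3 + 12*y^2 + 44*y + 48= c^2*(4*y + 20) + c*(-4*y^2 - 26*y - 30) + y^3 + 8*y^2 + 17*y + 10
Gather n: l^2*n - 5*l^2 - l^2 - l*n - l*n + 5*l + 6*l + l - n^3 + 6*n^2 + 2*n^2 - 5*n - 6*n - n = -6*l^2 + 12*l - n^3 + 8*n^2 + n*(l^2 - 2*l - 12)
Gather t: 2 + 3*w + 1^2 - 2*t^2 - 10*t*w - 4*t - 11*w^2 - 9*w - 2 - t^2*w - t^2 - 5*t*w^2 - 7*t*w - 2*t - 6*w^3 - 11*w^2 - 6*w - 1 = t^2*(-w - 3) + t*(-5*w^2 - 17*w - 6) - 6*w^3 - 22*w^2 - 12*w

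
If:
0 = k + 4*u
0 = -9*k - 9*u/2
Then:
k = 0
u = 0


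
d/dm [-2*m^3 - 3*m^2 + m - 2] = -6*m^2 - 6*m + 1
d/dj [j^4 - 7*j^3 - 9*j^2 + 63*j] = 4*j^3 - 21*j^2 - 18*j + 63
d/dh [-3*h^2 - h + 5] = -6*h - 1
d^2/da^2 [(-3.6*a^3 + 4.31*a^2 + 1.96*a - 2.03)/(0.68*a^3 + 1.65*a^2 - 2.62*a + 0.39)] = (3.5527136788005e-15*a^7 + 12.064288*a^6 - 33.044736*a^5 + 59.459472*a^4 - 42.314876*a^3 - 12.267696*a^2 + 45.031356*a - 19.940296)/(0.314432*a^9 + 2.28888*a^8 + 1.919436*a^7 - 12.604707*a^6 - 4.769994*a^5 + 32.995161*a^4 - 27.790264*a^3 + 8.784243*a^2 - 1.195506*a + 0.059319)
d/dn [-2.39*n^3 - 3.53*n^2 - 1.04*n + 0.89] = -7.17*n^2 - 7.06*n - 1.04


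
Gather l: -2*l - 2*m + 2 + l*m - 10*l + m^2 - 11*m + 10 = l*(m - 12) + m^2 - 13*m + 12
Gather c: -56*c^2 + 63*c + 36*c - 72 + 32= -56*c^2 + 99*c - 40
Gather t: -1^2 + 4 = 3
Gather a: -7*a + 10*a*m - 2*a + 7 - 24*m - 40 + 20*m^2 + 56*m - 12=a*(10*m - 9) + 20*m^2 + 32*m - 45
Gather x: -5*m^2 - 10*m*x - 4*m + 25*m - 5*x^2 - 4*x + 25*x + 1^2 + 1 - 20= -5*m^2 + 21*m - 5*x^2 + x*(21 - 10*m) - 18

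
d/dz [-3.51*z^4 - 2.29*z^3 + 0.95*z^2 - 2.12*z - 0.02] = -14.04*z^3 - 6.87*z^2 + 1.9*z - 2.12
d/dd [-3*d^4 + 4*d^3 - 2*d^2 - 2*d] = -12*d^3 + 12*d^2 - 4*d - 2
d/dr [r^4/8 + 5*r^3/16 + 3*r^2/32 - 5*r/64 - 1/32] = r^3/2 + 15*r^2/16 + 3*r/16 - 5/64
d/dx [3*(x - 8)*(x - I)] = 6*x - 24 - 3*I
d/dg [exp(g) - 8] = exp(g)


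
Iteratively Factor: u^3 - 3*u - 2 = (u + 1)*(u^2 - u - 2) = (u - 2)*(u + 1)*(u + 1)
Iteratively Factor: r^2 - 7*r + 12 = (r - 3)*(r - 4)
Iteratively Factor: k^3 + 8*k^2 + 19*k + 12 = (k + 1)*(k^2 + 7*k + 12) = (k + 1)*(k + 4)*(k + 3)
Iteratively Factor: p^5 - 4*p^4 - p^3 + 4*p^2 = (p)*(p^4 - 4*p^3 - p^2 + 4*p) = p*(p - 1)*(p^3 - 3*p^2 - 4*p) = p*(p - 4)*(p - 1)*(p^2 + p) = p^2*(p - 4)*(p - 1)*(p + 1)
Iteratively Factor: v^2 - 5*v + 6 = (v - 3)*(v - 2)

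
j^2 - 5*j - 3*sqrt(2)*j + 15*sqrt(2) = (j - 5)*(j - 3*sqrt(2))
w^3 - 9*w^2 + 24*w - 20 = (w - 5)*(w - 2)^2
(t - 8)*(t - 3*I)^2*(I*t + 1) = I*t^4 + 7*t^3 - 8*I*t^3 - 56*t^2 - 15*I*t^2 - 9*t + 120*I*t + 72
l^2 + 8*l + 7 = (l + 1)*(l + 7)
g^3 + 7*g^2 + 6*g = g*(g + 1)*(g + 6)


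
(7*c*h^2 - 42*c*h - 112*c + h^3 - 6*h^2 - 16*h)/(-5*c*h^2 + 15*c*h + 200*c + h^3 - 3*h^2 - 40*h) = (-7*c*h - 14*c - h^2 - 2*h)/(5*c*h + 25*c - h^2 - 5*h)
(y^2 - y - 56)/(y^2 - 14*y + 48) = (y + 7)/(y - 6)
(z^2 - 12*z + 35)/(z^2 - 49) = (z - 5)/(z + 7)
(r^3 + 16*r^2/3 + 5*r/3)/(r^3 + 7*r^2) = (3*r^2 + 16*r + 5)/(3*r*(r + 7))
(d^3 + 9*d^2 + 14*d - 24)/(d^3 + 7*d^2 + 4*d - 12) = (d + 4)/(d + 2)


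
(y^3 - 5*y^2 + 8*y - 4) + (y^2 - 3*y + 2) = y^3 - 4*y^2 + 5*y - 2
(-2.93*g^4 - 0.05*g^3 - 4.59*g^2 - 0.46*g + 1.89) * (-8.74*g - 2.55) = 25.6082*g^5 + 7.9085*g^4 + 40.2441*g^3 + 15.7249*g^2 - 15.3456*g - 4.8195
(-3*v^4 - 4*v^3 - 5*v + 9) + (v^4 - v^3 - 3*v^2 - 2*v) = -2*v^4 - 5*v^3 - 3*v^2 - 7*v + 9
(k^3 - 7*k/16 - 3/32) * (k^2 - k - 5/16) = k^5 - k^4 - 3*k^3/4 + 11*k^2/32 + 59*k/256 + 15/512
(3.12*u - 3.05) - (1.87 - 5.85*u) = 8.97*u - 4.92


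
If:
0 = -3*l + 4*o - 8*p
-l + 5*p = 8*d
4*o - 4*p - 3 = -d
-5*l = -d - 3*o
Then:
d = 31/345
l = 212/345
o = 343/345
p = 4/15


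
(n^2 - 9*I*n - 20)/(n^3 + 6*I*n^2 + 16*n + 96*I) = (n - 5*I)/(n^2 + 10*I*n - 24)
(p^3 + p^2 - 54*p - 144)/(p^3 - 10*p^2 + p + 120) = (p + 6)/(p - 5)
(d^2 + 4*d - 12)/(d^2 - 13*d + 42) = (d^2 + 4*d - 12)/(d^2 - 13*d + 42)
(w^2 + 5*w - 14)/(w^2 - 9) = (w^2 + 5*w - 14)/(w^2 - 9)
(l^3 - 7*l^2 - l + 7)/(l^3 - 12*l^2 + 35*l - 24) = (l^2 - 6*l - 7)/(l^2 - 11*l + 24)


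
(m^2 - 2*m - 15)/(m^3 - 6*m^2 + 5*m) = (m + 3)/(m*(m - 1))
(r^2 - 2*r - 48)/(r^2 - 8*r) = (r + 6)/r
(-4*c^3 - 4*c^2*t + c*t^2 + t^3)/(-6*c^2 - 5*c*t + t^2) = (-4*c^2 + t^2)/(-6*c + t)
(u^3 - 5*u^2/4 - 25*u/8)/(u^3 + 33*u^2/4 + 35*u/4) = (u - 5/2)/(u + 7)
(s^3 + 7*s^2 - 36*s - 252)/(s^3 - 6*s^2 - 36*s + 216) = (s + 7)/(s - 6)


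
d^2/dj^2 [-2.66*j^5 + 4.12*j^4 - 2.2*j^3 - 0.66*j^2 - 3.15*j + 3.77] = -53.2*j^3 + 49.44*j^2 - 13.2*j - 1.32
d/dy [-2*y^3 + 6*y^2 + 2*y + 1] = -6*y^2 + 12*y + 2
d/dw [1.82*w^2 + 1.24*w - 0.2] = 3.64*w + 1.24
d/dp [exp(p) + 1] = exp(p)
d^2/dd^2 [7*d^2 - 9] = 14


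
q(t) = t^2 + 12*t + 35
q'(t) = 2*t + 12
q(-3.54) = 5.05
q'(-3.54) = 4.92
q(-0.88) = 25.21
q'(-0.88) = 10.24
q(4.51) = 109.46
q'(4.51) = 21.02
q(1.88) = 61.09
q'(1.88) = 15.76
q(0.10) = 36.21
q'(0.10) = 12.20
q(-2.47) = 11.46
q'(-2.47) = 7.06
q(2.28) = 67.56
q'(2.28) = 16.56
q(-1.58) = 18.54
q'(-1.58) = 8.84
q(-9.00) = 8.00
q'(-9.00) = -6.00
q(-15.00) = 80.00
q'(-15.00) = -18.00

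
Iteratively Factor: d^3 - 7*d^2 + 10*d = (d - 5)*(d^2 - 2*d) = d*(d - 5)*(d - 2)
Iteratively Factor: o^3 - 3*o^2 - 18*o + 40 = (o - 2)*(o^2 - o - 20) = (o - 5)*(o - 2)*(o + 4)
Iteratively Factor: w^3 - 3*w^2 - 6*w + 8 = (w - 1)*(w^2 - 2*w - 8) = (w - 4)*(w - 1)*(w + 2)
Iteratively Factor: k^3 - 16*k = (k + 4)*(k^2 - 4*k) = (k - 4)*(k + 4)*(k)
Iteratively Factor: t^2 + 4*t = (t + 4)*(t)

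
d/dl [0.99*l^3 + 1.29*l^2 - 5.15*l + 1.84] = 2.97*l^2 + 2.58*l - 5.15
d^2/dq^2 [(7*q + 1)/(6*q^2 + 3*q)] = 2*(28*q^3 + 12*q^2 + 6*q + 1)/(3*q^3*(8*q^3 + 12*q^2 + 6*q + 1))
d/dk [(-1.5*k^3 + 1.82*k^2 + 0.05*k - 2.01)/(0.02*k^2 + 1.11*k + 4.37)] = (-0.03*k^4 - 3.33*k^3 - 17.6458*k^2 + 15.9872*k + 2.4496)/(0.0004*k^4 + 0.0444*k^3 + 1.4069*k^2 + 9.7014*k + 19.0969)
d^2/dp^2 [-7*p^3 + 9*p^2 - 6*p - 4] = 18 - 42*p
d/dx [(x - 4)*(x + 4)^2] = (x + 4)*(3*x - 4)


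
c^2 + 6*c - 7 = (c - 1)*(c + 7)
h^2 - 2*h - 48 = (h - 8)*(h + 6)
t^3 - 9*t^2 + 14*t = t*(t - 7)*(t - 2)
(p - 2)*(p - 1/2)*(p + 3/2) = p^3 - p^2 - 11*p/4 + 3/2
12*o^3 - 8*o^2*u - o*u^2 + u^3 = (-2*o + u)^2*(3*o + u)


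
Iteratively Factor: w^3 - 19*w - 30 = (w + 3)*(w^2 - 3*w - 10) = (w + 2)*(w + 3)*(w - 5)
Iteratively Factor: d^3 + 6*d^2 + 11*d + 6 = (d + 2)*(d^2 + 4*d + 3) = (d + 2)*(d + 3)*(d + 1)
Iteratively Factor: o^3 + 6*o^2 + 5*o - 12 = (o + 3)*(o^2 + 3*o - 4) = (o + 3)*(o + 4)*(o - 1)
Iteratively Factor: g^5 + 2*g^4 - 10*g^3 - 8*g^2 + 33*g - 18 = (g - 1)*(g^4 + 3*g^3 - 7*g^2 - 15*g + 18) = (g - 1)*(g + 3)*(g^3 - 7*g + 6) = (g - 2)*(g - 1)*(g + 3)*(g^2 + 2*g - 3) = (g - 2)*(g - 1)^2*(g + 3)*(g + 3)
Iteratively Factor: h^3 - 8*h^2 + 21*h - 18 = (h - 2)*(h^2 - 6*h + 9) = (h - 3)*(h - 2)*(h - 3)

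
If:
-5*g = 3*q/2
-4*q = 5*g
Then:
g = 0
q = 0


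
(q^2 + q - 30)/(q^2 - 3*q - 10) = (q + 6)/(q + 2)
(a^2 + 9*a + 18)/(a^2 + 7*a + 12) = (a + 6)/(a + 4)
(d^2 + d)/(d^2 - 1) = d/(d - 1)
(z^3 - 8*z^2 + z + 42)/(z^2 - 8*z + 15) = (z^2 - 5*z - 14)/(z - 5)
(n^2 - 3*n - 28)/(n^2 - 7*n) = (n + 4)/n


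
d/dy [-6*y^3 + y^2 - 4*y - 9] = -18*y^2 + 2*y - 4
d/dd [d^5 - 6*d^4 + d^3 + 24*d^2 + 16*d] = 5*d^4 - 24*d^3 + 3*d^2 + 48*d + 16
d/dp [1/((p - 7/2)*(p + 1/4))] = 16*(13 - 8*p)/(64*p^4 - 416*p^3 + 564*p^2 + 364*p + 49)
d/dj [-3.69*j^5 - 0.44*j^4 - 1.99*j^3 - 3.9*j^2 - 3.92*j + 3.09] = -18.45*j^4 - 1.76*j^3 - 5.97*j^2 - 7.8*j - 3.92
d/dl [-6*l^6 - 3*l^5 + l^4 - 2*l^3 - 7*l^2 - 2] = l*(-36*l^4 - 15*l^3 + 4*l^2 - 6*l - 14)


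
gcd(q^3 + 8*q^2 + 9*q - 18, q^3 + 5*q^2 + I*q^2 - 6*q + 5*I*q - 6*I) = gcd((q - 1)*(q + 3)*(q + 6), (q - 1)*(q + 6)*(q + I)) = q^2 + 5*q - 6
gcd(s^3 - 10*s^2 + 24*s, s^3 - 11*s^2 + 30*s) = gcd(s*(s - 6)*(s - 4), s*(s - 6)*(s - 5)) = s^2 - 6*s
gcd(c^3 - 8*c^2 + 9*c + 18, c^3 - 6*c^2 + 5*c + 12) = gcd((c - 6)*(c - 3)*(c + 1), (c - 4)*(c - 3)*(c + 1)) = c^2 - 2*c - 3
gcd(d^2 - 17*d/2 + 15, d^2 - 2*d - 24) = d - 6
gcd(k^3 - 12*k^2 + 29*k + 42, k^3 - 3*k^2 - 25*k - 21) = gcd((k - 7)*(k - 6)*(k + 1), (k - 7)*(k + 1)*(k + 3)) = k^2 - 6*k - 7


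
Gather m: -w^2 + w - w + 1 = 1 - w^2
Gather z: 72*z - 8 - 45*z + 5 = 27*z - 3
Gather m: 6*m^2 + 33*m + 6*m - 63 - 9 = 6*m^2 + 39*m - 72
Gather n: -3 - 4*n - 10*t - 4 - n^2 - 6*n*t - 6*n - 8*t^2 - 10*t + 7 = -n^2 + n*(-6*t - 10) - 8*t^2 - 20*t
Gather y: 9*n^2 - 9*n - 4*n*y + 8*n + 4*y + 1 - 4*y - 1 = 9*n^2 - 4*n*y - n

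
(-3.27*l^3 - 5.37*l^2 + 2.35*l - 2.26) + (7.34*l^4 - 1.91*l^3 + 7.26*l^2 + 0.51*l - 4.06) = 7.34*l^4 - 5.18*l^3 + 1.89*l^2 + 2.86*l - 6.32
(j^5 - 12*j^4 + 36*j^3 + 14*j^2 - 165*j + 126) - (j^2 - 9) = j^5 - 12*j^4 + 36*j^3 + 13*j^2 - 165*j + 135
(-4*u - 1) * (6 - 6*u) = 24*u^2 - 18*u - 6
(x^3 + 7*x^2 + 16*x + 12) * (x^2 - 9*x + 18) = x^5 - 2*x^4 - 29*x^3 - 6*x^2 + 180*x + 216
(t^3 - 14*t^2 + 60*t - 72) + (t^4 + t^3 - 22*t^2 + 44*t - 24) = t^4 + 2*t^3 - 36*t^2 + 104*t - 96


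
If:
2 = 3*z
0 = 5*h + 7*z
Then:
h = -14/15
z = 2/3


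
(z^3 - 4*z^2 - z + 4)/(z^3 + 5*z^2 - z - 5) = (z - 4)/(z + 5)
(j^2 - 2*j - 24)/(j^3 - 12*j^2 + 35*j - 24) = (j^2 - 2*j - 24)/(j^3 - 12*j^2 + 35*j - 24)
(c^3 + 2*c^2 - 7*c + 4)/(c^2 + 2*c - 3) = (c^2 + 3*c - 4)/(c + 3)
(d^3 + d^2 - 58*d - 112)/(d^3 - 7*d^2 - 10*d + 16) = (d + 7)/(d - 1)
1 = 1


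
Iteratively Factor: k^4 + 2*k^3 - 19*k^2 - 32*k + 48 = (k - 4)*(k^3 + 6*k^2 + 5*k - 12) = (k - 4)*(k - 1)*(k^2 + 7*k + 12) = (k - 4)*(k - 1)*(k + 4)*(k + 3)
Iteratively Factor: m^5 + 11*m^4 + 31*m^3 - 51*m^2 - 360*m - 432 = (m - 3)*(m^4 + 14*m^3 + 73*m^2 + 168*m + 144) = (m - 3)*(m + 4)*(m^3 + 10*m^2 + 33*m + 36) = (m - 3)*(m + 3)*(m + 4)*(m^2 + 7*m + 12) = (m - 3)*(m + 3)^2*(m + 4)*(m + 4)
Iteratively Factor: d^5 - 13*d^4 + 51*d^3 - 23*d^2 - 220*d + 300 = (d - 3)*(d^4 - 10*d^3 + 21*d^2 + 40*d - 100) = (d - 5)*(d - 3)*(d^3 - 5*d^2 - 4*d + 20) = (d - 5)*(d - 3)*(d + 2)*(d^2 - 7*d + 10) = (d - 5)^2*(d - 3)*(d + 2)*(d - 2)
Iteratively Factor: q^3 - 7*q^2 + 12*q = (q)*(q^2 - 7*q + 12) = q*(q - 3)*(q - 4)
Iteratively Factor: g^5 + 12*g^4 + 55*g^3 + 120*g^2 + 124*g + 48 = (g + 4)*(g^4 + 8*g^3 + 23*g^2 + 28*g + 12) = (g + 3)*(g + 4)*(g^3 + 5*g^2 + 8*g + 4) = (g + 1)*(g + 3)*(g + 4)*(g^2 + 4*g + 4) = (g + 1)*(g + 2)*(g + 3)*(g + 4)*(g + 2)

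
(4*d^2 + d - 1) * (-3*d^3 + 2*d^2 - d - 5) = -12*d^5 + 5*d^4 + d^3 - 23*d^2 - 4*d + 5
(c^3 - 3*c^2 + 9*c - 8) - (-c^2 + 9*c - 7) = c^3 - 2*c^2 - 1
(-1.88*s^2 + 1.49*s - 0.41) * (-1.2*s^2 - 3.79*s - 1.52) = 2.256*s^4 + 5.3372*s^3 - 2.2975*s^2 - 0.7109*s + 0.6232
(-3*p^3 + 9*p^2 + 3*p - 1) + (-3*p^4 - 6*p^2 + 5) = -3*p^4 - 3*p^3 + 3*p^2 + 3*p + 4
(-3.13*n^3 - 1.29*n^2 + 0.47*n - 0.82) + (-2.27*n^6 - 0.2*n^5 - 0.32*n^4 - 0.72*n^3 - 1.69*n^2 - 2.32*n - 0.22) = -2.27*n^6 - 0.2*n^5 - 0.32*n^4 - 3.85*n^3 - 2.98*n^2 - 1.85*n - 1.04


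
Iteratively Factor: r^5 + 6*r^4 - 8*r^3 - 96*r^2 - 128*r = (r + 2)*(r^4 + 4*r^3 - 16*r^2 - 64*r) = (r - 4)*(r + 2)*(r^3 + 8*r^2 + 16*r) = r*(r - 4)*(r + 2)*(r^2 + 8*r + 16) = r*(r - 4)*(r + 2)*(r + 4)*(r + 4)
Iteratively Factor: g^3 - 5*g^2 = (g)*(g^2 - 5*g) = g^2*(g - 5)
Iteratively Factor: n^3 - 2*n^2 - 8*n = (n - 4)*(n^2 + 2*n) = n*(n - 4)*(n + 2)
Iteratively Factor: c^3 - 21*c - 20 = (c - 5)*(c^2 + 5*c + 4) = (c - 5)*(c + 1)*(c + 4)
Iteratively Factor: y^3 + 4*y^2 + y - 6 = (y - 1)*(y^2 + 5*y + 6) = (y - 1)*(y + 3)*(y + 2)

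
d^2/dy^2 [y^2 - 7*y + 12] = 2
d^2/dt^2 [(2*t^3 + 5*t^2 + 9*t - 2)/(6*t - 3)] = 2*(8*t^3 - 12*t^2 + 6*t + 15)/(3*(8*t^3 - 12*t^2 + 6*t - 1))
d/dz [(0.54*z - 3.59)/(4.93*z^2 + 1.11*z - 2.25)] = (-2.6622*z^2 + 35.3974*z + 2.7699)/(24.3049*z^4 + 10.9446*z^3 - 20.9529*z^2 - 4.995*z + 5.0625)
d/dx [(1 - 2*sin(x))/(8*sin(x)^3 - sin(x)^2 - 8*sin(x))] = 2*(16*sin(x)^3 - 13*sin(x)^2 + sin(x) + 4)*cos(x)/((sin(x) + 8*cos(x)^2)^2*sin(x)^2)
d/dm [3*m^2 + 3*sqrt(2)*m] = 6*m + 3*sqrt(2)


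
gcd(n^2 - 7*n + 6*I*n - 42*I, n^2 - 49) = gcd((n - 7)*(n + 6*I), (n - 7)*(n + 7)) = n - 7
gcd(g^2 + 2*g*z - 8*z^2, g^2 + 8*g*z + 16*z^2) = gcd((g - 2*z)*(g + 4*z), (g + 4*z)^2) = g + 4*z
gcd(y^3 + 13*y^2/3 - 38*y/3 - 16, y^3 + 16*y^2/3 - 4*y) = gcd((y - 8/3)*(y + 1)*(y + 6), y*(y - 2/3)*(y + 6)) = y + 6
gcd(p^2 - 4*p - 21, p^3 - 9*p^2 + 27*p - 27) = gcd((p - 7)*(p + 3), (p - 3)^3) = 1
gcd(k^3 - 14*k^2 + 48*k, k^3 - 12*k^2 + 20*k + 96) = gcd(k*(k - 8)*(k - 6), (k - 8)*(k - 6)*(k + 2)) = k^2 - 14*k + 48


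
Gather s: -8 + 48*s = 48*s - 8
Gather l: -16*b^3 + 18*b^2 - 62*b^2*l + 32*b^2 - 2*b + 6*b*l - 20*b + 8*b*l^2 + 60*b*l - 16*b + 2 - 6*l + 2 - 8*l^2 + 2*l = -16*b^3 + 50*b^2 - 38*b + l^2*(8*b - 8) + l*(-62*b^2 + 66*b - 4) + 4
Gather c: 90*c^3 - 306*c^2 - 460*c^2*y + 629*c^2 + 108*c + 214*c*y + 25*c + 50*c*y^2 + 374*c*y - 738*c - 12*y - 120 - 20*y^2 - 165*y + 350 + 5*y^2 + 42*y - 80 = 90*c^3 + c^2*(323 - 460*y) + c*(50*y^2 + 588*y - 605) - 15*y^2 - 135*y + 150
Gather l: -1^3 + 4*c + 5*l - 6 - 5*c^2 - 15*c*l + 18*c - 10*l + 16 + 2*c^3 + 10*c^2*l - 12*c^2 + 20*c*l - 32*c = 2*c^3 - 17*c^2 - 10*c + l*(10*c^2 + 5*c - 5) + 9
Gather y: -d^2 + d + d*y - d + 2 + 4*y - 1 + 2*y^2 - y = -d^2 + 2*y^2 + y*(d + 3) + 1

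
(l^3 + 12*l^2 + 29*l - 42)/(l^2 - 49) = (l^2 + 5*l - 6)/(l - 7)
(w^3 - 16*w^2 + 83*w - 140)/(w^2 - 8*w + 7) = (w^2 - 9*w + 20)/(w - 1)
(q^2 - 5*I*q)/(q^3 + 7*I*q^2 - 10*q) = (q - 5*I)/(q^2 + 7*I*q - 10)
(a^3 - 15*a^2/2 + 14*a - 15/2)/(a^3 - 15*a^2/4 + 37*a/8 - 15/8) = 4*(a - 5)/(4*a - 5)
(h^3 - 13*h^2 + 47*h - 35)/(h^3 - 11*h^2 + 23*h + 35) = (h - 1)/(h + 1)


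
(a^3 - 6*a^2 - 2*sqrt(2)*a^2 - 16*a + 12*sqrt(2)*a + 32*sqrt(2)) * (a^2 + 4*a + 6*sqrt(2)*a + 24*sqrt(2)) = a^5 - 2*a^4 + 4*sqrt(2)*a^4 - 64*a^3 - 8*sqrt(2)*a^3 - 160*sqrt(2)*a^2 - 16*a^2 - 256*sqrt(2)*a + 960*a + 1536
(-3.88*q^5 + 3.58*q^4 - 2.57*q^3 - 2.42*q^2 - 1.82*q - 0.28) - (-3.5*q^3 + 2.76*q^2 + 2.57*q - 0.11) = -3.88*q^5 + 3.58*q^4 + 0.93*q^3 - 5.18*q^2 - 4.39*q - 0.17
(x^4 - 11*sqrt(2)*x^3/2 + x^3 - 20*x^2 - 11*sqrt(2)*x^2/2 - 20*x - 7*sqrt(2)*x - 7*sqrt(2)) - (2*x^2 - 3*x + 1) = x^4 - 11*sqrt(2)*x^3/2 + x^3 - 22*x^2 - 11*sqrt(2)*x^2/2 - 17*x - 7*sqrt(2)*x - 7*sqrt(2) - 1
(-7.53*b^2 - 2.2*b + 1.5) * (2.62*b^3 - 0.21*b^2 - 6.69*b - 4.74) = -19.7286*b^5 - 4.1827*b^4 + 54.7677*b^3 + 50.0952*b^2 + 0.393000000000001*b - 7.11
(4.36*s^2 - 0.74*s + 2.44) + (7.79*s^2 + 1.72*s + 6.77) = 12.15*s^2 + 0.98*s + 9.21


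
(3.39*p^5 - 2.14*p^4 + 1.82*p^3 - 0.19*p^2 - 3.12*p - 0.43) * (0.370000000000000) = 1.2543*p^5 - 0.7918*p^4 + 0.6734*p^3 - 0.0703*p^2 - 1.1544*p - 0.1591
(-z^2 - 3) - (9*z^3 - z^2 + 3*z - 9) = -9*z^3 - 3*z + 6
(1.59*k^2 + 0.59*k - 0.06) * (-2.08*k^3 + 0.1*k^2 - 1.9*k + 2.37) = -3.3072*k^5 - 1.0682*k^4 - 2.8372*k^3 + 2.6413*k^2 + 1.5123*k - 0.1422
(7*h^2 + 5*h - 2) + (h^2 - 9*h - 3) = 8*h^2 - 4*h - 5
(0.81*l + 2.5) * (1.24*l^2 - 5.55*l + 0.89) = 1.0044*l^3 - 1.3955*l^2 - 13.1541*l + 2.225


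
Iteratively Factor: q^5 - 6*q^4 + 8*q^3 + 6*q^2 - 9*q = (q - 3)*(q^4 - 3*q^3 - q^2 + 3*q) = (q - 3)^2*(q^3 - q) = q*(q - 3)^2*(q^2 - 1) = q*(q - 3)^2*(q - 1)*(q + 1)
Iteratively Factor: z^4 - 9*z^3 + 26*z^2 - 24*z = (z - 3)*(z^3 - 6*z^2 + 8*z) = (z - 4)*(z - 3)*(z^2 - 2*z) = z*(z - 4)*(z - 3)*(z - 2)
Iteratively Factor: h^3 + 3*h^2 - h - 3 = (h + 1)*(h^2 + 2*h - 3) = (h - 1)*(h + 1)*(h + 3)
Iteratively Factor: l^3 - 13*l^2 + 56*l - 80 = (l - 4)*(l^2 - 9*l + 20) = (l - 5)*(l - 4)*(l - 4)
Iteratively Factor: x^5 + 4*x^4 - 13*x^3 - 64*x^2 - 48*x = (x + 4)*(x^4 - 13*x^2 - 12*x) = x*(x + 4)*(x^3 - 13*x - 12) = x*(x - 4)*(x + 4)*(x^2 + 4*x + 3) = x*(x - 4)*(x + 3)*(x + 4)*(x + 1)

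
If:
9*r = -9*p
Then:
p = -r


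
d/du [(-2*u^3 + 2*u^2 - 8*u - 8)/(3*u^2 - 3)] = 2*(-u^4 + 7*u^2 + 6*u + 4)/(3*(u^4 - 2*u^2 + 1))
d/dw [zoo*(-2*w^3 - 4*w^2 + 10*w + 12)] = zoo*(w^2 + w + 1)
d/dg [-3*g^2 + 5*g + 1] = 5 - 6*g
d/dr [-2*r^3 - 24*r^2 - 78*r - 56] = -6*r^2 - 48*r - 78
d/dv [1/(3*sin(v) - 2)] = -3*cos(v)/(3*sin(v) - 2)^2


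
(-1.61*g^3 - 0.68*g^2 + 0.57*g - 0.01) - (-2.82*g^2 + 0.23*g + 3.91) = -1.61*g^3 + 2.14*g^2 + 0.34*g - 3.92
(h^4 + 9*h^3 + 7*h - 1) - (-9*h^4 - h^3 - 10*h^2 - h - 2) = 10*h^4 + 10*h^3 + 10*h^2 + 8*h + 1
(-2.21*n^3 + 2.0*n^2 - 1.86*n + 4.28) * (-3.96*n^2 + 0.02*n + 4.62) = 8.7516*n^5 - 7.9642*n^4 - 2.8046*n^3 - 7.746*n^2 - 8.5076*n + 19.7736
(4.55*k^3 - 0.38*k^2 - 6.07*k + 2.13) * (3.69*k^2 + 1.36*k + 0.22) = 16.7895*k^5 + 4.7858*k^4 - 21.9141*k^3 - 0.479100000000002*k^2 + 1.5614*k + 0.4686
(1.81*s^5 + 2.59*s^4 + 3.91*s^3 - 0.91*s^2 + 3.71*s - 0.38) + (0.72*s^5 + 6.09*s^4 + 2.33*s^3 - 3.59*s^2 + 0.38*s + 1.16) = 2.53*s^5 + 8.68*s^4 + 6.24*s^3 - 4.5*s^2 + 4.09*s + 0.78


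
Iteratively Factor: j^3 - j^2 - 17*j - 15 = (j - 5)*(j^2 + 4*j + 3) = (j - 5)*(j + 3)*(j + 1)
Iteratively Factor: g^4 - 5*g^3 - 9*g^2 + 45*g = (g - 5)*(g^3 - 9*g) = (g - 5)*(g - 3)*(g^2 + 3*g) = g*(g - 5)*(g - 3)*(g + 3)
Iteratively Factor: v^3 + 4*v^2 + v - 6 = (v - 1)*(v^2 + 5*v + 6) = (v - 1)*(v + 2)*(v + 3)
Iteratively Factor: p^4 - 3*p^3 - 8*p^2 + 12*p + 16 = (p + 2)*(p^3 - 5*p^2 + 2*p + 8) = (p - 4)*(p + 2)*(p^2 - p - 2) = (p - 4)*(p + 1)*(p + 2)*(p - 2)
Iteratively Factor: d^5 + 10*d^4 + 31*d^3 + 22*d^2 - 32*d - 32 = (d + 4)*(d^4 + 6*d^3 + 7*d^2 - 6*d - 8) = (d - 1)*(d + 4)*(d^3 + 7*d^2 + 14*d + 8) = (d - 1)*(d + 2)*(d + 4)*(d^2 + 5*d + 4) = (d - 1)*(d + 2)*(d + 4)^2*(d + 1)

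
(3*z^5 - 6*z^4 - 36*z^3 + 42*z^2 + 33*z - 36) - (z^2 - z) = 3*z^5 - 6*z^4 - 36*z^3 + 41*z^2 + 34*z - 36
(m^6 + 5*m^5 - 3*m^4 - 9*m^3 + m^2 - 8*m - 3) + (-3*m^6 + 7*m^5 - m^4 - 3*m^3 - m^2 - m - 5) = -2*m^6 + 12*m^5 - 4*m^4 - 12*m^3 - 9*m - 8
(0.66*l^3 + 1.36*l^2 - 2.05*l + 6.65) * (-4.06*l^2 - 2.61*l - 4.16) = -2.6796*l^5 - 7.2442*l^4 + 2.0278*l^3 - 27.3061*l^2 - 8.8285*l - 27.664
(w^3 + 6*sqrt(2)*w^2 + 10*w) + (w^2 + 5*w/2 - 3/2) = w^3 + w^2 + 6*sqrt(2)*w^2 + 25*w/2 - 3/2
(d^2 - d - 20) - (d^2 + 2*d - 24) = 4 - 3*d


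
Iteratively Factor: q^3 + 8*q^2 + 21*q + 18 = (q + 3)*(q^2 + 5*q + 6) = (q + 2)*(q + 3)*(q + 3)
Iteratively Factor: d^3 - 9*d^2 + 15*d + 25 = (d + 1)*(d^2 - 10*d + 25) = (d - 5)*(d + 1)*(d - 5)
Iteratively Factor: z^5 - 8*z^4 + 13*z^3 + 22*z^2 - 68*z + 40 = (z + 2)*(z^4 - 10*z^3 + 33*z^2 - 44*z + 20) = (z - 5)*(z + 2)*(z^3 - 5*z^2 + 8*z - 4) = (z - 5)*(z - 1)*(z + 2)*(z^2 - 4*z + 4) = (z - 5)*(z - 2)*(z - 1)*(z + 2)*(z - 2)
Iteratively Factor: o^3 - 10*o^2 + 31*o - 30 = (o - 2)*(o^2 - 8*o + 15) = (o - 5)*(o - 2)*(o - 3)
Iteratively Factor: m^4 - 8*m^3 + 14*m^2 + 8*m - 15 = (m + 1)*(m^3 - 9*m^2 + 23*m - 15) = (m - 1)*(m + 1)*(m^2 - 8*m + 15) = (m - 5)*(m - 1)*(m + 1)*(m - 3)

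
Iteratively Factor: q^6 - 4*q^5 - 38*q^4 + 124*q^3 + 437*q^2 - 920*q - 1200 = (q + 4)*(q^5 - 8*q^4 - 6*q^3 + 148*q^2 - 155*q - 300) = (q + 1)*(q + 4)*(q^4 - 9*q^3 + 3*q^2 + 145*q - 300) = (q - 5)*(q + 1)*(q + 4)*(q^3 - 4*q^2 - 17*q + 60) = (q - 5)*(q + 1)*(q + 4)^2*(q^2 - 8*q + 15) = (q - 5)*(q - 3)*(q + 1)*(q + 4)^2*(q - 5)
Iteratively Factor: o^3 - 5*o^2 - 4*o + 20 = (o + 2)*(o^2 - 7*o + 10) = (o - 2)*(o + 2)*(o - 5)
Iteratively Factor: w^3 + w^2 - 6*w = (w)*(w^2 + w - 6) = w*(w + 3)*(w - 2)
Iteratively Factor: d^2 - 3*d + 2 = (d - 2)*(d - 1)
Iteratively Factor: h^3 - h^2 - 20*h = (h - 5)*(h^2 + 4*h) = (h - 5)*(h + 4)*(h)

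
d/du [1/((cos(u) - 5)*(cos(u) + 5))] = sin(2*u)/((cos(u) - 5)^2*(cos(u) + 5)^2)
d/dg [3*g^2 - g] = 6*g - 1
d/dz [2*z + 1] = 2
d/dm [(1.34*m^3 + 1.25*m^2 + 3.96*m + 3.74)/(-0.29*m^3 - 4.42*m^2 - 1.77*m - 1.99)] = (-5.5603*m^4 - 2.4468*m^3 + 10.5447*m^2 + 28.0866*m - 1.2606)/(0.0841*m^6 + 2.5636*m^5 + 20.563*m^4 + 16.801*m^3 + 20.7245*m^2 + 7.0446*m + 3.9601)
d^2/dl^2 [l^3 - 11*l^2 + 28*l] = 6*l - 22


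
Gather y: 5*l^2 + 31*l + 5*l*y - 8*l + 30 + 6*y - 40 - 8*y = 5*l^2 + 23*l + y*(5*l - 2) - 10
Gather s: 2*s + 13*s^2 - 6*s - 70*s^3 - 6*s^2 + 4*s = -70*s^3 + 7*s^2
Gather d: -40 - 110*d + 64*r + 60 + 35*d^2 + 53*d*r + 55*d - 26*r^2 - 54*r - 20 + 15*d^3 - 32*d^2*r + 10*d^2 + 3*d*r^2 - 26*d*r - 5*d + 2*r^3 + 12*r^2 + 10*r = 15*d^3 + d^2*(45 - 32*r) + d*(3*r^2 + 27*r - 60) + 2*r^3 - 14*r^2 + 20*r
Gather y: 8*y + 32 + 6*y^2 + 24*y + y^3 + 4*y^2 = y^3 + 10*y^2 + 32*y + 32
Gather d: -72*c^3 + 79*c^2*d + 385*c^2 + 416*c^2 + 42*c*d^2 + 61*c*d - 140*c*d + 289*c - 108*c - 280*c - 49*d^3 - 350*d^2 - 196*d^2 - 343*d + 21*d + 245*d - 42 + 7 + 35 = -72*c^3 + 801*c^2 - 99*c - 49*d^3 + d^2*(42*c - 546) + d*(79*c^2 - 79*c - 77)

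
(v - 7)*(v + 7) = v^2 - 49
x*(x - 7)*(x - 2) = x^3 - 9*x^2 + 14*x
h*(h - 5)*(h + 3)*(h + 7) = h^4 + 5*h^3 - 29*h^2 - 105*h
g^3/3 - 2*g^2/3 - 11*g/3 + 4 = (g/3 + 1)*(g - 4)*(g - 1)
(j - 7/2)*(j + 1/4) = j^2 - 13*j/4 - 7/8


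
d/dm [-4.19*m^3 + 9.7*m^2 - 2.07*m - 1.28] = -12.57*m^2 + 19.4*m - 2.07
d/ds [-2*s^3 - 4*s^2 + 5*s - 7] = -6*s^2 - 8*s + 5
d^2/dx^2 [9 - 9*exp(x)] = -9*exp(x)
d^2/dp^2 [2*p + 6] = 0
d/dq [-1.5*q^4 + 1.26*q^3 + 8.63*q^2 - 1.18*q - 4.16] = -6.0*q^3 + 3.78*q^2 + 17.26*q - 1.18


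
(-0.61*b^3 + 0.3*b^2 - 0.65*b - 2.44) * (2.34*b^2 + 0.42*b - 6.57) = -1.4274*b^5 + 0.4458*b^4 + 2.6127*b^3 - 7.9536*b^2 + 3.2457*b + 16.0308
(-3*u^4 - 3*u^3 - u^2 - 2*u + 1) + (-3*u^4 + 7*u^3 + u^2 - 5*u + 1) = -6*u^4 + 4*u^3 - 7*u + 2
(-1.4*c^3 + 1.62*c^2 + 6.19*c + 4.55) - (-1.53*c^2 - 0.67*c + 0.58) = -1.4*c^3 + 3.15*c^2 + 6.86*c + 3.97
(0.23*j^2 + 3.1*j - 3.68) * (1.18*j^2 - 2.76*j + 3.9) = 0.2714*j^4 + 3.0232*j^3 - 12.0014*j^2 + 22.2468*j - 14.352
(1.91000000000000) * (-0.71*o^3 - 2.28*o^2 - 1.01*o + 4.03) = -1.3561*o^3 - 4.3548*o^2 - 1.9291*o + 7.6973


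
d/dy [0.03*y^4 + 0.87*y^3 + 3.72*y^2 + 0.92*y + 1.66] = 0.12*y^3 + 2.61*y^2 + 7.44*y + 0.92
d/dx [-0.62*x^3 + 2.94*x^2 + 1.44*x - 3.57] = -1.86*x^2 + 5.88*x + 1.44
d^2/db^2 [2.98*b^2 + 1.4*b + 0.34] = 5.96000000000000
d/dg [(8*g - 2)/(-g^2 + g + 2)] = 2*(4*g^2 - 2*g + 9)/(g^4 - 2*g^3 - 3*g^2 + 4*g + 4)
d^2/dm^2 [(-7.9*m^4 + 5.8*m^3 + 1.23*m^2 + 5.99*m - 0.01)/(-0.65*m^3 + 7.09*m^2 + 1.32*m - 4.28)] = (-7.105427357601e-15*m^8 + 1.13686837721616e-13*m^7 + 753.29443*m^6 + 266.697270000001*m^5 - 1002.79737*m^4 - 1628.62495*m^3 + 1912.17759*m^2 - 1727.6922*m - 112.10372)/(0.274625*m^9 - 8.986575*m^8 + 96.349695*m^7 - 314.476609*m^6 - 314.010276*m^5 + 586.348116*m^4 + 273.754896*m^3 - 367.259952*m^2 - 72.540864*m + 78.402752)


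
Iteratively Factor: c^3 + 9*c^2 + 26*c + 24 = (c + 2)*(c^2 + 7*c + 12) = (c + 2)*(c + 4)*(c + 3)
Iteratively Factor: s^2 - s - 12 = (s - 4)*(s + 3)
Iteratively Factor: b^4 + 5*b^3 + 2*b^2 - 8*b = (b + 2)*(b^3 + 3*b^2 - 4*b) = b*(b + 2)*(b^2 + 3*b - 4) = b*(b - 1)*(b + 2)*(b + 4)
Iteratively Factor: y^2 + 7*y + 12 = (y + 4)*(y + 3)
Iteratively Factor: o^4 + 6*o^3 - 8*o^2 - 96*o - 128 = (o + 4)*(o^3 + 2*o^2 - 16*o - 32) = (o + 2)*(o + 4)*(o^2 - 16) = (o + 2)*(o + 4)^2*(o - 4)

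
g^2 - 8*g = g*(g - 8)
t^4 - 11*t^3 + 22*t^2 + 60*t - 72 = (t - 6)^2*(t - 1)*(t + 2)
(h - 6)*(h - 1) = h^2 - 7*h + 6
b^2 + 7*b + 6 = (b + 1)*(b + 6)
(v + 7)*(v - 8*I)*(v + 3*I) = v^3 + 7*v^2 - 5*I*v^2 + 24*v - 35*I*v + 168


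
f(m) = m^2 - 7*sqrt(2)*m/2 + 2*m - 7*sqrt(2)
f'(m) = 2*m - 7*sqrt(2)/2 + 2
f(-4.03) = 18.23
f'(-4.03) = -11.01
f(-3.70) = 14.70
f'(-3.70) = -10.35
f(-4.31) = 21.39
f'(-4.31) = -11.57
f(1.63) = -12.05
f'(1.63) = 0.31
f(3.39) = -8.41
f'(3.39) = 3.83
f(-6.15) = 46.06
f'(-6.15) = -15.25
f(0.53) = -11.18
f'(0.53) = -1.89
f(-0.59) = -7.81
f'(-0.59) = -4.13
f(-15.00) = 259.35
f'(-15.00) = -32.95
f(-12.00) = 169.50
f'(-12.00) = -26.95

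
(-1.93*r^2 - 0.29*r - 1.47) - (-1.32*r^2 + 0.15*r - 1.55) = -0.61*r^2 - 0.44*r + 0.0800000000000001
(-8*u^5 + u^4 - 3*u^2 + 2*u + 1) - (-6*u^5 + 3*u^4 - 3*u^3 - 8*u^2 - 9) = -2*u^5 - 2*u^4 + 3*u^3 + 5*u^2 + 2*u + 10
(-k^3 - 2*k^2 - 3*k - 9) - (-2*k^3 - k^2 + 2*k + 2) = k^3 - k^2 - 5*k - 11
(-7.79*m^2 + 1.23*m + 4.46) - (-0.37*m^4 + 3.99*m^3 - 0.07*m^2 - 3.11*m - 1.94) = 0.37*m^4 - 3.99*m^3 - 7.72*m^2 + 4.34*m + 6.4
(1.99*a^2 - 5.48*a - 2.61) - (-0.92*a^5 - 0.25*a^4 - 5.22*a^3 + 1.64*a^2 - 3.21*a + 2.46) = 0.92*a^5 + 0.25*a^4 + 5.22*a^3 + 0.35*a^2 - 2.27*a - 5.07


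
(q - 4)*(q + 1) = q^2 - 3*q - 4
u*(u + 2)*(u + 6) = u^3 + 8*u^2 + 12*u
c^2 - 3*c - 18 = (c - 6)*(c + 3)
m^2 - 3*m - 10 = (m - 5)*(m + 2)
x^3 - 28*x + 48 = (x - 4)*(x - 2)*(x + 6)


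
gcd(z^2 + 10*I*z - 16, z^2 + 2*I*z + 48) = z + 8*I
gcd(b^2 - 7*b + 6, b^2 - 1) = b - 1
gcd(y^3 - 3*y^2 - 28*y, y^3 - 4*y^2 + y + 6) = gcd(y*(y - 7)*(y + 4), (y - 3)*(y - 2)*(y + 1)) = 1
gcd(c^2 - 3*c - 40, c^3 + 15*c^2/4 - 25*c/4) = c + 5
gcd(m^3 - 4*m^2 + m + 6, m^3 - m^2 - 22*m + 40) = m - 2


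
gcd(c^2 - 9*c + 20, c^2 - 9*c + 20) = c^2 - 9*c + 20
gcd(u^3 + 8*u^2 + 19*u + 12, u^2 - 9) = u + 3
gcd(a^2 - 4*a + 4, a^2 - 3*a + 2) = a - 2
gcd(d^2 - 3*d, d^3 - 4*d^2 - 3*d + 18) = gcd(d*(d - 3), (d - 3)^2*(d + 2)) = d - 3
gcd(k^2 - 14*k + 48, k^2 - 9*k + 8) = k - 8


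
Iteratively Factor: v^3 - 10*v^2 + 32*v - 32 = (v - 4)*(v^2 - 6*v + 8) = (v - 4)^2*(v - 2)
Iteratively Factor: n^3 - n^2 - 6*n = (n - 3)*(n^2 + 2*n) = (n - 3)*(n + 2)*(n)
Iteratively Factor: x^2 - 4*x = (x)*(x - 4)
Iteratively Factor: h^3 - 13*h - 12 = (h + 3)*(h^2 - 3*h - 4) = (h - 4)*(h + 3)*(h + 1)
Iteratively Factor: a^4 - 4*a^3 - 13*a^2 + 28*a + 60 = (a + 2)*(a^3 - 6*a^2 - a + 30) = (a - 5)*(a + 2)*(a^2 - a - 6) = (a - 5)*(a - 3)*(a + 2)*(a + 2)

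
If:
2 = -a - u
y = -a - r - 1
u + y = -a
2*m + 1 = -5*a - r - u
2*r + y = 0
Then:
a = -2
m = 5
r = -1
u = 0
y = 2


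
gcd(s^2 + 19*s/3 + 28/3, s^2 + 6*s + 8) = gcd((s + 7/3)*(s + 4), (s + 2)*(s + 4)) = s + 4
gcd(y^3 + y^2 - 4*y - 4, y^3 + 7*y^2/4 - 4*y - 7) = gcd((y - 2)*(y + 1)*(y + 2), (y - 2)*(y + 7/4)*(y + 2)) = y^2 - 4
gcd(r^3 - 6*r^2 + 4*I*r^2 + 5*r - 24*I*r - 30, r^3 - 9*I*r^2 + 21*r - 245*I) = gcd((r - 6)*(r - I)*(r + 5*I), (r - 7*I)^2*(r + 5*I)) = r + 5*I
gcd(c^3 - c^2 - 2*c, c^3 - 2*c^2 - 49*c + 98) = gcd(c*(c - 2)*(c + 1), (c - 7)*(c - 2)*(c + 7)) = c - 2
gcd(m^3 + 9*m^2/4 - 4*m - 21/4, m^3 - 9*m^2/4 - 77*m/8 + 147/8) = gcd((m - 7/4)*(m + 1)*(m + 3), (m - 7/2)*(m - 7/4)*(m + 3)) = m^2 + 5*m/4 - 21/4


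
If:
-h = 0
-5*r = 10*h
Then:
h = 0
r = 0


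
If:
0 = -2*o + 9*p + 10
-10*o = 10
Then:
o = -1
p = -4/3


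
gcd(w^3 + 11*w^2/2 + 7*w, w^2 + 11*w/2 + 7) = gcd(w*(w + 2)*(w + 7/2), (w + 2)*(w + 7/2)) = w^2 + 11*w/2 + 7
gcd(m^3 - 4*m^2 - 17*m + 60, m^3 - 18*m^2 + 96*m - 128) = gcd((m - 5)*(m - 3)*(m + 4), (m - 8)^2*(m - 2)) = 1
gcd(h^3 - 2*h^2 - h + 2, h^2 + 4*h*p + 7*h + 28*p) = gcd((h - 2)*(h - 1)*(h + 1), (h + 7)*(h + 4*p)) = 1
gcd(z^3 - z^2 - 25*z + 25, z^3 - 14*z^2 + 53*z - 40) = z^2 - 6*z + 5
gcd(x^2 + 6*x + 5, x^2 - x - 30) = x + 5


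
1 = 1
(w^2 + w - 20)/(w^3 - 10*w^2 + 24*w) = (w + 5)/(w*(w - 6))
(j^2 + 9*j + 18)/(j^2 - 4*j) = (j^2 + 9*j + 18)/(j*(j - 4))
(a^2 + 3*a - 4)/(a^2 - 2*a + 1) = (a + 4)/(a - 1)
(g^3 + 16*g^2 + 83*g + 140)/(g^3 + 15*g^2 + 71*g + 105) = (g + 4)/(g + 3)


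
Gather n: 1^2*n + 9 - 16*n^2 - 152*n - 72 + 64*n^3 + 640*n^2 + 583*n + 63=64*n^3 + 624*n^2 + 432*n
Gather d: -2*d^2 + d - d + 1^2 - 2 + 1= -2*d^2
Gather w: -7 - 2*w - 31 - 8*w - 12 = -10*w - 50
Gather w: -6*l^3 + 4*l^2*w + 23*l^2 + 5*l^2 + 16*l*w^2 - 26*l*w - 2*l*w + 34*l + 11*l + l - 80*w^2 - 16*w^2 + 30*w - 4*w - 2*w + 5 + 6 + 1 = -6*l^3 + 28*l^2 + 46*l + w^2*(16*l - 96) + w*(4*l^2 - 28*l + 24) + 12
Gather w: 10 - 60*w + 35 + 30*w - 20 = 25 - 30*w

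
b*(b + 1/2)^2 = b^3 + b^2 + b/4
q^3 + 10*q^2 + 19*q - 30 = (q - 1)*(q + 5)*(q + 6)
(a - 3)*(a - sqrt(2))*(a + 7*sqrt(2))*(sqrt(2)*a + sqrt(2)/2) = sqrt(2)*a^4 - 5*sqrt(2)*a^3/2 + 12*a^3 - 30*a^2 - 31*sqrt(2)*a^2/2 - 18*a + 35*sqrt(2)*a + 21*sqrt(2)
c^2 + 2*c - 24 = (c - 4)*(c + 6)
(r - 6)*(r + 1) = r^2 - 5*r - 6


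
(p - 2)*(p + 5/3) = p^2 - p/3 - 10/3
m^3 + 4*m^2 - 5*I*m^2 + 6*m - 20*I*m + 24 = (m + 4)*(m - 6*I)*(m + I)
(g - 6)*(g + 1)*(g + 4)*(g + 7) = g^4 + 6*g^3 - 33*g^2 - 206*g - 168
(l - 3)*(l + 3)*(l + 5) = l^3 + 5*l^2 - 9*l - 45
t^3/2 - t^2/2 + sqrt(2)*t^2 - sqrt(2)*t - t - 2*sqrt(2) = (t/2 + sqrt(2))*(t - 2)*(t + 1)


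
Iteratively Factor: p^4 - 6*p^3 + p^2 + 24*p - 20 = (p + 2)*(p^3 - 8*p^2 + 17*p - 10) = (p - 5)*(p + 2)*(p^2 - 3*p + 2) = (p - 5)*(p - 2)*(p + 2)*(p - 1)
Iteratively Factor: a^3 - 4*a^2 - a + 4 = (a + 1)*(a^2 - 5*a + 4) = (a - 1)*(a + 1)*(a - 4)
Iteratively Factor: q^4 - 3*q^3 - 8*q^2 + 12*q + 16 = (q + 2)*(q^3 - 5*q^2 + 2*q + 8) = (q - 4)*(q + 2)*(q^2 - q - 2) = (q - 4)*(q - 2)*(q + 2)*(q + 1)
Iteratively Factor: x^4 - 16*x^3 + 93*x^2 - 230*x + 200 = (x - 4)*(x^3 - 12*x^2 + 45*x - 50) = (x - 5)*(x - 4)*(x^2 - 7*x + 10) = (x - 5)^2*(x - 4)*(x - 2)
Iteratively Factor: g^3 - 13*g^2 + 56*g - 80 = (g - 5)*(g^2 - 8*g + 16) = (g - 5)*(g - 4)*(g - 4)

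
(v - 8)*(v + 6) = v^2 - 2*v - 48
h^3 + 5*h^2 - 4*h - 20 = (h - 2)*(h + 2)*(h + 5)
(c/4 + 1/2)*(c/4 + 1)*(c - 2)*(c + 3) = c^4/16 + 7*c^3/16 + c^2/2 - 7*c/4 - 3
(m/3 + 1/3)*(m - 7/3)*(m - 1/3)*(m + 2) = m^4/3 + m^3/9 - 47*m^2/27 - m + 14/27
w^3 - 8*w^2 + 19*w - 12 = (w - 4)*(w - 3)*(w - 1)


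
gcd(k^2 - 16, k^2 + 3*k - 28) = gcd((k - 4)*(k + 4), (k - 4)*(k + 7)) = k - 4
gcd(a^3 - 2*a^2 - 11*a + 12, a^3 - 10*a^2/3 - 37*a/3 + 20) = a + 3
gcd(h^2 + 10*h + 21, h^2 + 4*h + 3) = h + 3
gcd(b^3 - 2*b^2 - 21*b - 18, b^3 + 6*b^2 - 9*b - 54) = b + 3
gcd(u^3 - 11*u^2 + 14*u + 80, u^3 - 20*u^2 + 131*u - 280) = u^2 - 13*u + 40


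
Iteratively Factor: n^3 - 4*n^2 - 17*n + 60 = (n - 3)*(n^2 - n - 20) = (n - 5)*(n - 3)*(n + 4)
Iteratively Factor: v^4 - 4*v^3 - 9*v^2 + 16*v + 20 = (v + 2)*(v^3 - 6*v^2 + 3*v + 10) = (v + 1)*(v + 2)*(v^2 - 7*v + 10) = (v - 2)*(v + 1)*(v + 2)*(v - 5)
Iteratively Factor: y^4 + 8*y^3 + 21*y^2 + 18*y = (y + 3)*(y^3 + 5*y^2 + 6*y) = (y + 3)^2*(y^2 + 2*y) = (y + 2)*(y + 3)^2*(y)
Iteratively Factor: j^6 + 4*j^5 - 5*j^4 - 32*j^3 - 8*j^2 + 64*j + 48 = (j + 2)*(j^5 + 2*j^4 - 9*j^3 - 14*j^2 + 20*j + 24) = (j + 2)*(j + 3)*(j^4 - j^3 - 6*j^2 + 4*j + 8) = (j + 2)^2*(j + 3)*(j^3 - 3*j^2 + 4) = (j - 2)*(j + 2)^2*(j + 3)*(j^2 - j - 2) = (j - 2)^2*(j + 2)^2*(j + 3)*(j + 1)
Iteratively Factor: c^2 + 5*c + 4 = (c + 4)*(c + 1)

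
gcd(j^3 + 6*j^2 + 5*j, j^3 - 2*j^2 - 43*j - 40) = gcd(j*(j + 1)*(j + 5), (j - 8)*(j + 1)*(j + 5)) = j^2 + 6*j + 5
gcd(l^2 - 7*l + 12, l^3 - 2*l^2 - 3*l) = l - 3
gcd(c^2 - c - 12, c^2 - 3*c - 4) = c - 4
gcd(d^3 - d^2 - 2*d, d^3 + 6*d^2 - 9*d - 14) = d^2 - d - 2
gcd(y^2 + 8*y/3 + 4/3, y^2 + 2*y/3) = y + 2/3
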